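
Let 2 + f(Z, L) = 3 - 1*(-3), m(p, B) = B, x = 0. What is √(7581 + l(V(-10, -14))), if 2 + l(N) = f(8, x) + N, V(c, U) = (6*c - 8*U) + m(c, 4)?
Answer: √7639 ≈ 87.401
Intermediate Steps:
V(c, U) = 4 - 8*U + 6*c (V(c, U) = (6*c - 8*U) + 4 = (-8*U + 6*c) + 4 = 4 - 8*U + 6*c)
f(Z, L) = 4 (f(Z, L) = -2 + (3 - 1*(-3)) = -2 + (3 + 3) = -2 + 6 = 4)
l(N) = 2 + N (l(N) = -2 + (4 + N) = 2 + N)
√(7581 + l(V(-10, -14))) = √(7581 + (2 + (4 - 8*(-14) + 6*(-10)))) = √(7581 + (2 + (4 + 112 - 60))) = √(7581 + (2 + 56)) = √(7581 + 58) = √7639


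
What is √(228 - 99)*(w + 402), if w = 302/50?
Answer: 10201*√129/25 ≈ 4634.4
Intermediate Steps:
w = 151/25 (w = 302*(1/50) = 151/25 ≈ 6.0400)
√(228 - 99)*(w + 402) = √(228 - 99)*(151/25 + 402) = √129*(10201/25) = 10201*√129/25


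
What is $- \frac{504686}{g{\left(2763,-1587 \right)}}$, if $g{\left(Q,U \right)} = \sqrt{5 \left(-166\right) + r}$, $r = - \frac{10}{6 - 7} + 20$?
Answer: $\frac{252343 i \sqrt{2}}{20} \approx 17843.0 i$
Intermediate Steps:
$r = 30$ ($r = - \frac{10}{-1} + 20 = \left(-10\right) \left(-1\right) + 20 = 10 + 20 = 30$)
$g{\left(Q,U \right)} = 20 i \sqrt{2}$ ($g{\left(Q,U \right)} = \sqrt{5 \left(-166\right) + 30} = \sqrt{-830 + 30} = \sqrt{-800} = 20 i \sqrt{2}$)
$- \frac{504686}{g{\left(2763,-1587 \right)}} = - \frac{504686}{20 i \sqrt{2}} = - 504686 \left(- \frac{i \sqrt{2}}{40}\right) = \frac{252343 i \sqrt{2}}{20}$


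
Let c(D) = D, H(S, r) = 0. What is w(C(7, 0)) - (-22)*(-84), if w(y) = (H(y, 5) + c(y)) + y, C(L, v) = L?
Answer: -1834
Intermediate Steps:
w(y) = 2*y (w(y) = (0 + y) + y = y + y = 2*y)
w(C(7, 0)) - (-22)*(-84) = 2*7 - (-22)*(-84) = 14 - 1*1848 = 14 - 1848 = -1834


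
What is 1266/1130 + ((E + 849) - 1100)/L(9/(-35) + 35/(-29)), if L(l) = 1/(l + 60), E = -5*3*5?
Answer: -2188564433/114695 ≈ -19082.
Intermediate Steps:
E = -75 (E = -15*5 = -75)
L(l) = 1/(60 + l)
1266/1130 + ((E + 849) - 1100)/L(9/(-35) + 35/(-29)) = 1266/1130 + ((-75 + 849) - 1100)/(1/(60 + (9/(-35) + 35/(-29)))) = 1266*(1/1130) + (774 - 1100)/(1/(60 + (9*(-1/35) + 35*(-1/29)))) = 633/565 - 326/(1/(60 + (-9/35 - 35/29))) = 633/565 - 326/(1/(60 - 1486/1015)) = 633/565 - 326/(1/(59414/1015)) = 633/565 - 326/1015/59414 = 633/565 - 326*59414/1015 = 633/565 - 19368964/1015 = -2188564433/114695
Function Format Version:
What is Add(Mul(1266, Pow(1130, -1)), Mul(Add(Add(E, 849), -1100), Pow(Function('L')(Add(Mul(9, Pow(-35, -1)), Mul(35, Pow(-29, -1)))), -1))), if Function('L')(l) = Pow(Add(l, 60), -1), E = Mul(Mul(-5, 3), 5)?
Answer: Rational(-2188564433, 114695) ≈ -19082.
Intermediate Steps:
E = -75 (E = Mul(-15, 5) = -75)
Function('L')(l) = Pow(Add(60, l), -1)
Add(Mul(1266, Pow(1130, -1)), Mul(Add(Add(E, 849), -1100), Pow(Function('L')(Add(Mul(9, Pow(-35, -1)), Mul(35, Pow(-29, -1)))), -1))) = Add(Mul(1266, Pow(1130, -1)), Mul(Add(Add(-75, 849), -1100), Pow(Pow(Add(60, Add(Mul(9, Pow(-35, -1)), Mul(35, Pow(-29, -1)))), -1), -1))) = Add(Mul(1266, Rational(1, 1130)), Mul(Add(774, -1100), Pow(Pow(Add(60, Add(Mul(9, Rational(-1, 35)), Mul(35, Rational(-1, 29)))), -1), -1))) = Add(Rational(633, 565), Mul(-326, Pow(Pow(Add(60, Add(Rational(-9, 35), Rational(-35, 29))), -1), -1))) = Add(Rational(633, 565), Mul(-326, Pow(Pow(Add(60, Rational(-1486, 1015)), -1), -1))) = Add(Rational(633, 565), Mul(-326, Pow(Pow(Rational(59414, 1015), -1), -1))) = Add(Rational(633, 565), Mul(-326, Pow(Rational(1015, 59414), -1))) = Add(Rational(633, 565), Mul(-326, Rational(59414, 1015))) = Add(Rational(633, 565), Rational(-19368964, 1015)) = Rational(-2188564433, 114695)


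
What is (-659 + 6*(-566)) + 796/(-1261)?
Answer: -5114151/1261 ≈ -4055.6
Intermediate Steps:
(-659 + 6*(-566)) + 796/(-1261) = (-659 - 3396) + 796*(-1/1261) = -4055 - 796/1261 = -5114151/1261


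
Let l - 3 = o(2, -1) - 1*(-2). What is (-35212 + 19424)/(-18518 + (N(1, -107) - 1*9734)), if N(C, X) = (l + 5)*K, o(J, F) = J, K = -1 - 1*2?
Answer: 3947/7072 ≈ 0.55812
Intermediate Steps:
K = -3 (K = -1 - 2 = -3)
l = 7 (l = 3 + (2 - 1*(-2)) = 3 + (2 + 2) = 3 + 4 = 7)
N(C, X) = -36 (N(C, X) = (7 + 5)*(-3) = 12*(-3) = -36)
(-35212 + 19424)/(-18518 + (N(1, -107) - 1*9734)) = (-35212 + 19424)/(-18518 + (-36 - 1*9734)) = -15788/(-18518 + (-36 - 9734)) = -15788/(-18518 - 9770) = -15788/(-28288) = -15788*(-1/28288) = 3947/7072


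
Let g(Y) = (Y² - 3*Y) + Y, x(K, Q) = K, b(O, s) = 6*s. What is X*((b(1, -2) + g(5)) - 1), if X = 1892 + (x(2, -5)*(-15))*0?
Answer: 3784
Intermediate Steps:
g(Y) = Y² - 2*Y
X = 1892 (X = 1892 + (2*(-15))*0 = 1892 - 30*0 = 1892 + 0 = 1892)
X*((b(1, -2) + g(5)) - 1) = 1892*((6*(-2) + 5*(-2 + 5)) - 1) = 1892*((-12 + 5*3) - 1) = 1892*((-12 + 15) - 1) = 1892*(3 - 1) = 1892*2 = 3784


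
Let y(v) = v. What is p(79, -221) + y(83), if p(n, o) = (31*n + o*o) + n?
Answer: 51452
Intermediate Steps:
p(n, o) = o**2 + 32*n (p(n, o) = (31*n + o**2) + n = (o**2 + 31*n) + n = o**2 + 32*n)
p(79, -221) + y(83) = ((-221)**2 + 32*79) + 83 = (48841 + 2528) + 83 = 51369 + 83 = 51452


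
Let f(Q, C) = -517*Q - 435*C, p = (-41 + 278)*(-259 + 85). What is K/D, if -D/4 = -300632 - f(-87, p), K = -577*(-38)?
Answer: 10963/36568282 ≈ 0.00029980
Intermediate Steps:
p = -41238 (p = 237*(-174) = -41238)
K = 21926
D = 73136564 (D = -4*(-300632 - (-517*(-87) - 435*(-41238))) = -4*(-300632 - (44979 + 17938530)) = -4*(-300632 - 1*17983509) = -4*(-300632 - 17983509) = -4*(-18284141) = 73136564)
K/D = 21926/73136564 = 21926*(1/73136564) = 10963/36568282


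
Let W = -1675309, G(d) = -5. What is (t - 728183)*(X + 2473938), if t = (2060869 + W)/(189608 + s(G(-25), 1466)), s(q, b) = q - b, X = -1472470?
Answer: -137198892251322148/188137 ≈ -7.2925e+11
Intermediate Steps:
t = 385560/188137 (t = (2060869 - 1675309)/(189608 + (-5 - 1*1466)) = 385560/(189608 + (-5 - 1466)) = 385560/(189608 - 1471) = 385560/188137 ≈ 2.0494)
(t - 728183)*(X + 2473938) = (385560/188137 - 728183)*(-1472470 + 2473938) = -136997779511/188137*1001468 = -137198892251322148/188137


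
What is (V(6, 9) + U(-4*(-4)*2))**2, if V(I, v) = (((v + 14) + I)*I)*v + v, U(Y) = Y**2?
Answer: 6754801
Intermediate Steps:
V(I, v) = v + I*v*(14 + I + v) (V(I, v) = (((14 + v) + I)*I)*v + v = ((14 + I + v)*I)*v + v = (I*(14 + I + v))*v + v = I*v*(14 + I + v) + v = v + I*v*(14 + I + v))
(V(6, 9) + U(-4*(-4)*2))**2 = (9*(1 + 6**2 + 14*6 + 6*9) + (-4*(-4)*2)**2)**2 = (9*(1 + 36 + 84 + 54) + (16*2)**2)**2 = (9*175 + 32**2)**2 = (1575 + 1024)**2 = 2599**2 = 6754801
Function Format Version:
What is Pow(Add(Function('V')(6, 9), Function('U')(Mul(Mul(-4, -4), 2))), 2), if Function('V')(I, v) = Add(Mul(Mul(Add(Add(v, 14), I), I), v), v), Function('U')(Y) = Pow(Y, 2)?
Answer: 6754801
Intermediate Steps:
Function('V')(I, v) = Add(v, Mul(I, v, Add(14, I, v))) (Function('V')(I, v) = Add(Mul(Mul(Add(Add(14, v), I), I), v), v) = Add(Mul(Mul(Add(14, I, v), I), v), v) = Add(Mul(Mul(I, Add(14, I, v)), v), v) = Add(Mul(I, v, Add(14, I, v)), v) = Add(v, Mul(I, v, Add(14, I, v))))
Pow(Add(Function('V')(6, 9), Function('U')(Mul(Mul(-4, -4), 2))), 2) = Pow(Add(Mul(9, Add(1, Pow(6, 2), Mul(14, 6), Mul(6, 9))), Pow(Mul(Mul(-4, -4), 2), 2)), 2) = Pow(Add(Mul(9, Add(1, 36, 84, 54)), Pow(Mul(16, 2), 2)), 2) = Pow(Add(Mul(9, 175), Pow(32, 2)), 2) = Pow(Add(1575, 1024), 2) = Pow(2599, 2) = 6754801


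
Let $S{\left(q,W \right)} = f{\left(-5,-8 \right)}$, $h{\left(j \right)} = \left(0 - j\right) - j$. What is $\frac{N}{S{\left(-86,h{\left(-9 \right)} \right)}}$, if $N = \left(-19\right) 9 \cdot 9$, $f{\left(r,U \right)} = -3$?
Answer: $513$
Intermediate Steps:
$h{\left(j \right)} = - 2 j$ ($h{\left(j \right)} = - j - j = - 2 j$)
$S{\left(q,W \right)} = -3$
$N = -1539$ ($N = \left(-171\right) 9 = -1539$)
$\frac{N}{S{\left(-86,h{\left(-9 \right)} \right)}} = - \frac{1539}{-3} = \left(-1539\right) \left(- \frac{1}{3}\right) = 513$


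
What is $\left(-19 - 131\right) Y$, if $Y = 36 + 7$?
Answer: $-6450$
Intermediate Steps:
$Y = 43$
$\left(-19 - 131\right) Y = \left(-19 - 131\right) 43 = \left(-150\right) 43 = -6450$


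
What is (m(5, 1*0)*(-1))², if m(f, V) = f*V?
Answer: 0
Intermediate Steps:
m(f, V) = V*f
(m(5, 1*0)*(-1))² = (((1*0)*5)*(-1))² = ((0*5)*(-1))² = (0*(-1))² = 0² = 0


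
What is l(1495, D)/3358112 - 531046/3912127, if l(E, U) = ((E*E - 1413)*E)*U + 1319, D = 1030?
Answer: 13455475167371201761/13137360624224 ≈ 1.0242e+6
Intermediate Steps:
l(E, U) = 1319 + E*U*(-1413 + E²) (l(E, U) = ((E² - 1413)*E)*U + 1319 = ((-1413 + E²)*E)*U + 1319 = (E*(-1413 + E²))*U + 1319 = E*U*(-1413 + E²) + 1319 = 1319 + E*U*(-1413 + E²))
l(1495, D)/3358112 - 531046/3912127 = (1319 + 1030*1495³ - 1413*1495*1030)/3358112 - 531046/3912127 = (1319 + 1030*3341362375 - 2175808050)*(1/3358112) - 531046*1/3912127 = (1319 + 3441603246250 - 2175808050)*(1/3358112) - 531046/3912127 = 3439427439519*(1/3358112) - 531046/3912127 = 3439427439519/3358112 - 531046/3912127 = 13455475167371201761/13137360624224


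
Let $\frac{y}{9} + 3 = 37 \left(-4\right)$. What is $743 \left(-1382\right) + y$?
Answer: $-1028185$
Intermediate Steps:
$y = -1359$ ($y = -27 + 9 \cdot 37 \left(-4\right) = -27 + 9 \left(-148\right) = -27 - 1332 = -1359$)
$743 \left(-1382\right) + y = 743 \left(-1382\right) - 1359 = -1026826 - 1359 = -1028185$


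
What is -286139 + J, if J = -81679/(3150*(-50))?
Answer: -45066810821/157500 ≈ -2.8614e+5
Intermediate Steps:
J = 81679/157500 (J = -81679/(-157500) = -81679*(-1/157500) = 81679/157500 ≈ 0.51860)
-286139 + J = -286139 + 81679/157500 = -45066810821/157500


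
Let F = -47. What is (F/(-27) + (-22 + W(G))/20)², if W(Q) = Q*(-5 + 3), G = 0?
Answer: 29929/72900 ≈ 0.41055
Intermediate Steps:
W(Q) = -2*Q (W(Q) = Q*(-2) = -2*Q)
(F/(-27) + (-22 + W(G))/20)² = (-47/(-27) + (-22 - 2*0)/20)² = (-47*(-1/27) + (-22 + 0)*(1/20))² = (47/27 - 22*1/20)² = (47/27 - 11/10)² = (173/270)² = 29929/72900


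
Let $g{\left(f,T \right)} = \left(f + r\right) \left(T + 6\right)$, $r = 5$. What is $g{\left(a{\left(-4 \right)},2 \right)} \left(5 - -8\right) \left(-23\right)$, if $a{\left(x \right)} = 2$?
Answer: $-16744$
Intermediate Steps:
$g{\left(f,T \right)} = \left(5 + f\right) \left(6 + T\right)$ ($g{\left(f,T \right)} = \left(f + 5\right) \left(T + 6\right) = \left(5 + f\right) \left(6 + T\right)$)
$g{\left(a{\left(-4 \right)},2 \right)} \left(5 - -8\right) \left(-23\right) = \left(30 + 5 \cdot 2 + 6 \cdot 2 + 2 \cdot 2\right) \left(5 - -8\right) \left(-23\right) = \left(30 + 10 + 12 + 4\right) \left(5 + 8\right) \left(-23\right) = 56 \cdot 13 \left(-23\right) = 728 \left(-23\right) = -16744$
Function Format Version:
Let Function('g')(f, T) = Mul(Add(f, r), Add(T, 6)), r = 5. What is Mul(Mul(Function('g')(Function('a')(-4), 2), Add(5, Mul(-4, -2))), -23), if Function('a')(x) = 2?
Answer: -16744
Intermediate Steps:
Function('g')(f, T) = Mul(Add(5, f), Add(6, T)) (Function('g')(f, T) = Mul(Add(f, 5), Add(T, 6)) = Mul(Add(5, f), Add(6, T)))
Mul(Mul(Function('g')(Function('a')(-4), 2), Add(5, Mul(-4, -2))), -23) = Mul(Mul(Add(30, Mul(5, 2), Mul(6, 2), Mul(2, 2)), Add(5, Mul(-4, -2))), -23) = Mul(Mul(Add(30, 10, 12, 4), Add(5, 8)), -23) = Mul(Mul(56, 13), -23) = Mul(728, -23) = -16744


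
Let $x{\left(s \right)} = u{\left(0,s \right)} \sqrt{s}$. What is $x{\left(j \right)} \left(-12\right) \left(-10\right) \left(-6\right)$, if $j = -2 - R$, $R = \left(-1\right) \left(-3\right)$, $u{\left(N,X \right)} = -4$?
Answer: $2880 i \sqrt{5} \approx 6439.9 i$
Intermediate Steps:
$R = 3$
$j = -5$ ($j = -2 - 3 = -5$)
$x{\left(s \right)} = - 4 \sqrt{s}$
$x{\left(j \right)} \left(-12\right) \left(-10\right) \left(-6\right) = - 4 \sqrt{-5} \left(-12\right) \left(-10\right) \left(-6\right) = - 4 i \sqrt{5} \cdot 120 \left(-6\right) = - 4 i \sqrt{5} \left(-720\right) = 2880 i \sqrt{5}$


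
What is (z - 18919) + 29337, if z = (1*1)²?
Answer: 10419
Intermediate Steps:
z = 1 (z = 1² = 1)
(z - 18919) + 29337 = (1 - 18919) + 29337 = -18918 + 29337 = 10419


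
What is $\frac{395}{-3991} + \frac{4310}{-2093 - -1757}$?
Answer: $- \frac{8666965}{670488} \approx -12.926$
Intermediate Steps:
$\frac{395}{-3991} + \frac{4310}{-2093 - -1757} = 395 \left(- \frac{1}{3991}\right) + \frac{4310}{-2093 + 1757} = - \frac{395}{3991} + \frac{4310}{-336} = - \frac{395}{3991} + 4310 \left(- \frac{1}{336}\right) = - \frac{395}{3991} - \frac{2155}{168} = - \frac{8666965}{670488}$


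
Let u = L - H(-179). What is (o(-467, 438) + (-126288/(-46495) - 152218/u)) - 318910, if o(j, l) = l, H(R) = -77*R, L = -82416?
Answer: -1424433579057138/4472772505 ≈ -3.1847e+5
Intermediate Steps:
u = -96199 (u = -82416 - (-77)*(-179) = -82416 - 1*13783 = -82416 - 13783 = -96199)
(o(-467, 438) + (-126288/(-46495) - 152218/u)) - 318910 = (438 + (-126288/(-46495) - 152218/(-96199))) - 318910 = (438 + (-126288*(-1/46495) - 152218*(-1/96199))) - 318910 = (438 + (126288/46495 + 152218/96199)) - 318910 = (438 + 19226155222/4472772505) - 318910 = 1978300512412/4472772505 - 318910 = -1424433579057138/4472772505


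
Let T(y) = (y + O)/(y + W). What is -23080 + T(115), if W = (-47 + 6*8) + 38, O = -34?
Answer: -3554239/154 ≈ -23079.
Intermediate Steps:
W = 39 (W = (-47 + 48) + 38 = 1 + 38 = 39)
T(y) = (-34 + y)/(39 + y) (T(y) = (y - 34)/(y + 39) = (-34 + y)/(39 + y))
-23080 + T(115) = -23080 + (-34 + 115)/(39 + 115) = -23080 + 81/154 = -3554239/154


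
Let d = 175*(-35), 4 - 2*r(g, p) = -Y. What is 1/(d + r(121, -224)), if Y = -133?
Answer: -2/12379 ≈ -0.00016156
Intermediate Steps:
r(g, p) = -129/2 (r(g, p) = 2 - (-1)*(-133)/2 = 2 - ½*133 = 2 - 133/2 = -129/2)
d = -6125
1/(d + r(121, -224)) = 1/(-6125 - 129/2) = 1/(-12379/2) = -2/12379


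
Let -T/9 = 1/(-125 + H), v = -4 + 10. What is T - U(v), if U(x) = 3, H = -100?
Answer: -74/25 ≈ -2.9600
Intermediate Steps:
v = 6
T = 1/25 (T = -9/(-125 - 100) = -9/(-225) = -9*(-1/225) = 1/25 ≈ 0.040000)
T - U(v) = 1/25 - 1*3 = 1/25 - 3 = -74/25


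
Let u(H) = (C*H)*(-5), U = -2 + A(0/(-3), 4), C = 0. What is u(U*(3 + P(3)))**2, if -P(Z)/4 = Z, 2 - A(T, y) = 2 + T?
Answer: 0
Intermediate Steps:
A(T, y) = -T (A(T, y) = 2 - (2 + T) = 2 + (-2 - T) = -T)
P(Z) = -4*Z
U = -2 (U = -2 - 0/(-3) = -2 - 0*(-1)/3 = -2 - 1*0 = -2 + 0 = -2)
u(H) = 0 (u(H) = (0*H)*(-5) = 0*(-5) = 0)
u(U*(3 + P(3)))**2 = 0**2 = 0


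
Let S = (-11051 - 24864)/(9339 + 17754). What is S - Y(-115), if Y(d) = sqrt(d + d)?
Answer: -3265/2463 - I*sqrt(230) ≈ -1.3256 - 15.166*I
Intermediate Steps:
S = -3265/2463 (S = -35915/27093 = -35915*1/27093 = -3265/2463 ≈ -1.3256)
Y(d) = sqrt(2)*sqrt(d) (Y(d) = sqrt(2*d) = sqrt(2)*sqrt(d))
S - Y(-115) = -3265/2463 - sqrt(2)*sqrt(-115) = -3265/2463 - sqrt(2)*I*sqrt(115) = -3265/2463 - I*sqrt(230)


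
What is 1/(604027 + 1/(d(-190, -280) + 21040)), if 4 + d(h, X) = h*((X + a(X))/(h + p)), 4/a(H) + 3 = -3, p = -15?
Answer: 2555432/1543549924787 ≈ 1.6556e-6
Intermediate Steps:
a(H) = -2/3 (a(H) = 4/(-3 - 3) = 4/(-6) = 4*(-1/6) = -2/3)
d(h, X) = -4 + h*(-2/3 + X)/(-15 + h) (d(h, X) = -4 + h*((X - 2/3)/(h - 15)) = -4 + h*((-2/3 + X)/(-15 + h)) = -4 + h*(-2/3 + X)/(-15 + h))
1/(604027 + 1/(d(-190, -280) + 21040)) = 1/(604027 + 1/((60 - 14/3*(-190) - 280*(-190))/(-15 - 190) + 21040)) = 1/(604027 + 1/((60 + 2660/3 + 53200)/(-205) + 21040)) = 1/(604027 + 1/(-1/205*162440/3 + 21040)) = 1/(604027 + 1/(-32488/123 + 21040)) = 1/(604027 + 1/(2555432/123)) = 1/(604027 + 123/2555432) = 1/(1543549924787/2555432) = 2555432/1543549924787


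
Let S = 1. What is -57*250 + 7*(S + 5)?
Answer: -14208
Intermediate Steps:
-57*250 + 7*(S + 5) = -57*250 + 7*(1 + 5) = -14250 + 7*6 = -14250 + 42 = -14208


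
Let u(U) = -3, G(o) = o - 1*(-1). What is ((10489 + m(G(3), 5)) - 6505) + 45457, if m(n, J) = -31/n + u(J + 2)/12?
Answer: 49433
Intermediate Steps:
G(o) = 1 + o (G(o) = o + 1 = 1 + o)
m(n, J) = -1/4 - 31/n (m(n, J) = -31/n - 3/12 = -31/n - 3*1/12 = -31/n - 1/4 = -1/4 - 31/n)
((10489 + m(G(3), 5)) - 6505) + 45457 = ((10489 + (-124 - (1 + 3))/(4*(1 + 3))) - 6505) + 45457 = ((10489 + (1/4)*(-124 - 1*4)/4) - 6505) + 45457 = ((10489 + (1/4)*(1/4)*(-124 - 4)) - 6505) + 45457 = ((10489 + (1/4)*(1/4)*(-128)) - 6505) + 45457 = ((10489 - 8) - 6505) + 45457 = (10481 - 6505) + 45457 = 3976 + 45457 = 49433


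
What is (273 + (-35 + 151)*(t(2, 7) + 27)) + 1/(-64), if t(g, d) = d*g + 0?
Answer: 321855/64 ≈ 5029.0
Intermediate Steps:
t(g, d) = d*g
(273 + (-35 + 151)*(t(2, 7) + 27)) + 1/(-64) = (273 + (-35 + 151)*(7*2 + 27)) + 1/(-64) = (273 + 116*(14 + 27)) - 1/64 = (273 + 116*41) - 1/64 = (273 + 4756) - 1/64 = 5029 - 1/64 = 321855/64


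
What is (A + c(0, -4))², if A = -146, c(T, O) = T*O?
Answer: 21316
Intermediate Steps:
c(T, O) = O*T
(A + c(0, -4))² = (-146 - 4*0)² = (-146 + 0)² = (-146)² = 21316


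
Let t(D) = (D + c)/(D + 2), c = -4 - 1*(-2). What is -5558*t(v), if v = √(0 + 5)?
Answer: -50022 + 22232*√5 ≈ -309.74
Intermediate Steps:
c = -2 (c = -4 + 2 = -2)
v = √5 ≈ 2.2361
t(D) = (-2 + D)/(2 + D) (t(D) = (D - 2)/(D + 2) = (-2 + D)/(2 + D))
-5558*t(v) = -5558*(-2 + √5)/(2 + √5)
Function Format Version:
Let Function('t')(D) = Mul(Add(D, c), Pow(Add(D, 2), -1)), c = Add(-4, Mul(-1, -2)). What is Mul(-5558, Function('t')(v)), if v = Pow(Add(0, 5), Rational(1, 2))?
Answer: Add(-50022, Mul(22232, Pow(5, Rational(1, 2)))) ≈ -309.74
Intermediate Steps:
c = -2 (c = Add(-4, 2) = -2)
v = Pow(5, Rational(1, 2)) ≈ 2.2361
Function('t')(D) = Mul(Pow(Add(2, D), -1), Add(-2, D)) (Function('t')(D) = Mul(Add(D, -2), Pow(Add(D, 2), -1)) = Mul(Add(-2, D), Pow(Add(2, D), -1)) = Mul(Pow(Add(2, D), -1), Add(-2, D)))
Mul(-5558, Function('t')(v)) = Mul(-5558, Mul(Pow(Add(2, Pow(5, Rational(1, 2))), -1), Add(-2, Pow(5, Rational(1, 2))))) = Mul(-5558, Pow(Add(2, Pow(5, Rational(1, 2))), -1), Add(-2, Pow(5, Rational(1, 2))))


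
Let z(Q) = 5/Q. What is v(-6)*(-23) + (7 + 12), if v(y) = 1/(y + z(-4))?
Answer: 643/29 ≈ 22.172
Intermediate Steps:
v(y) = 1/(-5/4 + y) (v(y) = 1/(y + 5/(-4)) = 1/(y + 5*(-¼)) = 1/(y - 5/4) = 1/(-5/4 + y))
v(-6)*(-23) + (7 + 12) = (4/(-5 + 4*(-6)))*(-23) + (7 + 12) = (4/(-5 - 24))*(-23) + 19 = (4/(-29))*(-23) + 19 = (4*(-1/29))*(-23) + 19 = -4/29*(-23) + 19 = 92/29 + 19 = 643/29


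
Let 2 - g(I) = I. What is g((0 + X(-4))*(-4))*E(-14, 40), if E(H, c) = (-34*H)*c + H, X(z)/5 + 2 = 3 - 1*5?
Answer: -1484028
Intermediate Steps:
X(z) = -20 (X(z) = -10 + 5*(3 - 1*5) = -10 + 5*(3 - 5) = -10 + 5*(-2) = -10 - 10 = -20)
g(I) = 2 - I
E(H, c) = H - 34*H*c (E(H, c) = -34*H*c + H = H - 34*H*c)
g((0 + X(-4))*(-4))*E(-14, 40) = (2 - (0 - 20)*(-4))*(-14*(1 - 34*40)) = (2 - (-20)*(-4))*(-14*(1 - 1360)) = (2 - 1*80)*(-14*(-1359)) = (2 - 80)*19026 = -78*19026 = -1484028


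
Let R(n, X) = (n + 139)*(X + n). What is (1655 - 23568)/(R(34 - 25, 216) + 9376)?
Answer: -21913/42676 ≈ -0.51347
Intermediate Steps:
R(n, X) = (139 + n)*(X + n)
(1655 - 23568)/(R(34 - 25, 216) + 9376) = (1655 - 23568)/(((34 - 25)**2 + 139*216 + 139*(34 - 25) + 216*(34 - 25)) + 9376) = -21913/((9**2 + 30024 + 139*9 + 216*9) + 9376) = -21913/((81 + 30024 + 1251 + 1944) + 9376) = -21913/(33300 + 9376) = -21913/42676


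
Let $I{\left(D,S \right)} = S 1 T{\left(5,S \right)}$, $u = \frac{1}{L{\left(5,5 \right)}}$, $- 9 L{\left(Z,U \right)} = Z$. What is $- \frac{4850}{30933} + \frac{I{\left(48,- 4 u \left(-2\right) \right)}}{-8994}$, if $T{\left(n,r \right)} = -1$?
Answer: $- \frac{36721946}{231842835} \approx -0.15839$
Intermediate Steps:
$L{\left(Z,U \right)} = - \frac{Z}{9}$
$u = - \frac{9}{5}$ ($u = \frac{1}{\left(- \frac{1}{9}\right) 5} = \frac{1}{- \frac{5}{9}} = - \frac{9}{5} \approx -1.8$)
$I{\left(D,S \right)} = - S$ ($I{\left(D,S \right)} = S 1 \left(-1\right) = S \left(-1\right) = - S$)
$- \frac{4850}{30933} + \frac{I{\left(48,- 4 u \left(-2\right) \right)}}{-8994} = - \frac{4850}{30933} + \frac{\left(-1\right) \left(-4\right) \left(- \frac{9}{5}\right) \left(-2\right)}{-8994} = \left(-4850\right) \frac{1}{30933} + - \frac{36 \left(-2\right)}{5} \left(- \frac{1}{8994}\right) = - \frac{4850}{30933} + \left(-1\right) \left(- \frac{72}{5}\right) \left(- \frac{1}{8994}\right) = - \frac{4850}{30933} + \frac{72}{5} \left(- \frac{1}{8994}\right) = - \frac{4850}{30933} - \frac{12}{7495} = - \frac{36721946}{231842835}$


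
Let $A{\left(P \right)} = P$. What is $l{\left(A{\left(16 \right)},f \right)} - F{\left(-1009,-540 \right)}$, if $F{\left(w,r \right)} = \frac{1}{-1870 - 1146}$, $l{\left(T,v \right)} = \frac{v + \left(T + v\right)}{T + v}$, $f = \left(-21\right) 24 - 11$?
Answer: $\frac{3058723}{1504984} \approx 2.0324$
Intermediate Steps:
$f = -515$ ($f = -504 - 11 = -515$)
$l{\left(T,v \right)} = \frac{T + 2 v}{T + v}$
$F{\left(w,r \right)} = - \frac{1}{3016}$ ($F{\left(w,r \right)} = \frac{1}{-3016} = - \frac{1}{3016}$)
$l{\left(A{\left(16 \right)},f \right)} - F{\left(-1009,-540 \right)} = \frac{16 + 2 \left(-515\right)}{16 - 515} - - \frac{1}{3016} = \frac{16 - 1030}{-499} + \frac{1}{3016} = \left(- \frac{1}{499}\right) \left(-1014\right) + \frac{1}{3016} = \frac{1014}{499} + \frac{1}{3016} = \frac{3058723}{1504984}$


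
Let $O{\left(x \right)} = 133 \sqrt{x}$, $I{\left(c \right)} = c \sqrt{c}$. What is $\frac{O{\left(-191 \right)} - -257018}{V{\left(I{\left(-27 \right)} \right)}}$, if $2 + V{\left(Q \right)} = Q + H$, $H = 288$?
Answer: $\frac{73507148}{101479} - \frac{81 \sqrt{573}}{763} + \frac{286 i \sqrt{191}}{763} + \frac{20818458 i \sqrt{3}}{101479} \approx 721.82 + 360.51 i$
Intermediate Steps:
$I{\left(c \right)} = c^{\frac{3}{2}}$
$V{\left(Q \right)} = 286 + Q$ ($V{\left(Q \right)} = -2 + \left(Q + 288\right) = -2 + \left(288 + Q\right) = 286 + Q$)
$\frac{O{\left(-191 \right)} - -257018}{V{\left(I{\left(-27 \right)} \right)}} = \frac{133 \sqrt{-191} - -257018}{286 + \left(-27\right)^{\frac{3}{2}}} = \frac{133 i \sqrt{191} + 257018}{286 - 81 i \sqrt{3}} = \frac{257018 + 133 i \sqrt{191}}{286 - 81 i \sqrt{3}}$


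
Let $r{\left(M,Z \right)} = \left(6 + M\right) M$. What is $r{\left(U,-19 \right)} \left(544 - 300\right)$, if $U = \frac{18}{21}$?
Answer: $\frac{70272}{49} \approx 1434.1$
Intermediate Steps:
$U = \frac{6}{7}$ ($U = 18 \cdot \frac{1}{21} = \frac{6}{7} \approx 0.85714$)
$r{\left(M,Z \right)} = M \left(6 + M\right)$
$r{\left(U,-19 \right)} \left(544 - 300\right) = \frac{6 \left(6 + \frac{6}{7}\right)}{7} \left(544 - 300\right) = \frac{6}{7} \cdot \frac{48}{7} \cdot 244 = \frac{288}{49} \cdot 244 = \frac{70272}{49}$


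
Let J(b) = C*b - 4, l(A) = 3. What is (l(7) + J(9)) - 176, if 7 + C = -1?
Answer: -249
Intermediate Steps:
C = -8 (C = -7 - 1 = -8)
J(b) = -4 - 8*b (J(b) = -8*b - 4 = -4 - 8*b)
(l(7) + J(9)) - 176 = (3 + (-4 - 8*9)) - 176 = (3 + (-4 - 72)) - 176 = (3 - 76) - 176 = -73 - 176 = -249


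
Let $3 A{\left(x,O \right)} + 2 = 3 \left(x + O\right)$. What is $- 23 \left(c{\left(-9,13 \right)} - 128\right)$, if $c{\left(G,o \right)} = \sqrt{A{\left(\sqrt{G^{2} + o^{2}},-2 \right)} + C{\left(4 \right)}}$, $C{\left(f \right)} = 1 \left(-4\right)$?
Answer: $2944 - \frac{23 \sqrt{-60 + 45 \sqrt{10}}}{3} \approx 2874.4$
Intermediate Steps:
$C{\left(f \right)} = -4$
$A{\left(x,O \right)} = - \frac{2}{3} + O + x$ ($A{\left(x,O \right)} = - \frac{2}{3} + \frac{3 \left(x + O\right)}{3} = - \frac{2}{3} + \frac{3 \left(O + x\right)}{3} = - \frac{2}{3} + \frac{3 O + 3 x}{3} = - \frac{2}{3} + \left(O + x\right) = - \frac{2}{3} + O + x$)
$c{\left(G,o \right)} = \sqrt{- \frac{20}{3} + \sqrt{G^{2} + o^{2}}}$ ($c{\left(G,o \right)} = \sqrt{\left(- \frac{2}{3} - 2 + \sqrt{G^{2} + o^{2}}\right) - 4} = \sqrt{\left(- \frac{8}{3} + \sqrt{G^{2} + o^{2}}\right) - 4} = \sqrt{- \frac{20}{3} + \sqrt{G^{2} + o^{2}}}$)
$- 23 \left(c{\left(-9,13 \right)} - 128\right) = - 23 \left(\frac{\sqrt{-60 + 9 \sqrt{\left(-9\right)^{2} + 13^{2}}}}{3} - 128\right) = - 23 \left(\frac{\sqrt{-60 + 9 \sqrt{81 + 169}}}{3} - 128\right) = - 23 \left(\frac{\sqrt{-60 + 9 \sqrt{250}}}{3} - 128\right) = - 23 \left(\frac{\sqrt{-60 + 9 \cdot 5 \sqrt{10}}}{3} - 128\right) = - 23 \left(\frac{\sqrt{-60 + 45 \sqrt{10}}}{3} - 128\right) = - 23 \left(-128 + \frac{\sqrt{-60 + 45 \sqrt{10}}}{3}\right) = 2944 - \frac{23 \sqrt{-60 + 45 \sqrt{10}}}{3}$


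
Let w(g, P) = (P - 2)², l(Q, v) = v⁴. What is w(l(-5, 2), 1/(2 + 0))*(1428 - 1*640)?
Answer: 1773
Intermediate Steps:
w(g, P) = (-2 + P)²
w(l(-5, 2), 1/(2 + 0))*(1428 - 1*640) = (-2 + 1/(2 + 0))²*(1428 - 1*640) = (-2 + 1/2)²*(1428 - 640) = (-2 + ½)²*788 = (-3/2)²*788 = (9/4)*788 = 1773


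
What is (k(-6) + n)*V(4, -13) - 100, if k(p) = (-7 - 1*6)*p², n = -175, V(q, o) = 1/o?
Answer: -657/13 ≈ -50.538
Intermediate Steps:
k(p) = -13*p² (k(p) = (-7 - 6)*p² = -13*p²)
(k(-6) + n)*V(4, -13) - 100 = (-13*(-6)² - 175)/(-13) - 100 = (-13*36 - 175)*(-1/13) - 100 = (-468 - 175)*(-1/13) - 100 = -643*(-1/13) - 100 = 643/13 - 100 = -657/13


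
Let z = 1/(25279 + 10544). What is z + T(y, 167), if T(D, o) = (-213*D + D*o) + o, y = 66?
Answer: -102776186/35823 ≈ -2869.0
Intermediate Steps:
T(D, o) = o - 213*D + D*o
z = 1/35823 ≈ 2.7915e-5
z + T(y, 167) = 1/35823 + (167 - 213*66 + 66*167) = 1/35823 + (167 - 14058 + 11022) = 1/35823 - 2869 = -102776186/35823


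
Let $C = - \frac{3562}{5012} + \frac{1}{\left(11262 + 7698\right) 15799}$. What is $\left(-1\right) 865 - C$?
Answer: $- \frac{6620366955917}{7659896880} \approx -864.29$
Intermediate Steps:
$C = - \frac{5443845283}{7659896880}$ ($C = \left(-3562\right) \frac{1}{5012} + \frac{1}{18960} \cdot \frac{1}{15799} = - \frac{1781}{2506} + \frac{1}{18960} \cdot \frac{1}{15799} = - \frac{1781}{2506} + \frac{1}{299549040} = - \frac{5443845283}{7659896880} \approx -0.71069$)
$\left(-1\right) 865 - C = \left(-1\right) 865 - - \frac{5443845283}{7659896880} = -865 + \frac{5443845283}{7659896880} = - \frac{6620366955917}{7659896880}$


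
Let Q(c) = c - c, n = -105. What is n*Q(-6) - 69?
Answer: -69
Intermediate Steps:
Q(c) = 0
n*Q(-6) - 69 = -105*0 - 69 = 0 - 69 = -69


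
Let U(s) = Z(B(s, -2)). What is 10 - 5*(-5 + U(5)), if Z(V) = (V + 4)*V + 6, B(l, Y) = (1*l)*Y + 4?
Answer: -55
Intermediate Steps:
B(l, Y) = 4 + Y*l (B(l, Y) = l*Y + 4 = Y*l + 4 = 4 + Y*l)
Z(V) = 6 + V*(4 + V) (Z(V) = (4 + V)*V + 6 = V*(4 + V) + 6 = 6 + V*(4 + V))
U(s) = 22 + (4 - 2*s)² - 8*s (U(s) = 6 + (4 - 2*s)² + 4*(4 - 2*s) = 6 + (4 - 2*s)² + (16 - 8*s) = 22 + (4 - 2*s)² - 8*s)
10 - 5*(-5 + U(5)) = 10 - 5*(-5 + (38 - 24*5 + 4*5²)) = 10 - 5*(-5 + (38 - 120 + 4*25)) = 10 - 5*(-5 + (38 - 120 + 100)) = 10 - 5*(-5 + 18) = 10 - 5*13 = 10 - 65 = -55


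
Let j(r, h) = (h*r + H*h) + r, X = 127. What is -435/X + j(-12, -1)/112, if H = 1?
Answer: -48847/14224 ≈ -3.4341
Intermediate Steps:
j(r, h) = h + r + h*r (j(r, h) = (h*r + 1*h) + r = (h*r + h) + r = (h + h*r) + r = h + r + h*r)
-435/X + j(-12, -1)/112 = -435/127 + (-1 - 12 - 1*(-12))/112 = -435*1/127 + (-1 - 12 + 12)*(1/112) = -435/127 - 1*1/112 = -435/127 - 1/112 = -48847/14224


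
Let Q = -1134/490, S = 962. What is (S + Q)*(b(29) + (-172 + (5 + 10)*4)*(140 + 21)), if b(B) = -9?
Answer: -605979149/35 ≈ -1.7314e+7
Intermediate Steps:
Q = -81/35 (Q = -1134*1/490 = -81/35 ≈ -2.3143)
(S + Q)*(b(29) + (-172 + (5 + 10)*4)*(140 + 21)) = (962 - 81/35)*(-9 + (-172 + (5 + 10)*4)*(140 + 21)) = 33589*(-9 + (-172 + 15*4)*161)/35 = 33589*(-9 + (-172 + 60)*161)/35 = 33589*(-9 - 112*161)/35 = 33589*(-9 - 18032)/35 = (33589/35)*(-18041) = -605979149/35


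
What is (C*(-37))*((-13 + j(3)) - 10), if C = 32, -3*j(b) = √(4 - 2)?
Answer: 27232 + 1184*√2/3 ≈ 27790.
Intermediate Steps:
j(b) = -√2/3 (j(b) = -√(4 - 2)/3 = -√2/3)
(C*(-37))*((-13 + j(3)) - 10) = (32*(-37))*((-13 - √2/3) - 10) = -1184*(-23 - √2/3) = 27232 + 1184*√2/3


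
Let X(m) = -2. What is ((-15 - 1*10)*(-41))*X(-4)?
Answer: -2050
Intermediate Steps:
((-15 - 1*10)*(-41))*X(-4) = ((-15 - 1*10)*(-41))*(-2) = ((-15 - 10)*(-41))*(-2) = -25*(-41)*(-2) = 1025*(-2) = -2050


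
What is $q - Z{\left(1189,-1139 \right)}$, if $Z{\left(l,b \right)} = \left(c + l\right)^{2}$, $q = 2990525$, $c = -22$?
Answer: $1628636$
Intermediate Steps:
$Z{\left(l,b \right)} = \left(-22 + l\right)^{2}$
$q - Z{\left(1189,-1139 \right)} = 2990525 - \left(-22 + 1189\right)^{2} = 2990525 - 1167^{2} = 2990525 - 1361889 = 1628636$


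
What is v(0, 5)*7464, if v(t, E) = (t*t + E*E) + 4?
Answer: 216456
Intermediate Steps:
v(t, E) = 4 + E² + t² (v(t, E) = (t² + E²) + 4 = (E² + t²) + 4 = 4 + E² + t²)
v(0, 5)*7464 = (4 + 5² + 0²)*7464 = (4 + 25 + 0)*7464 = 29*7464 = 216456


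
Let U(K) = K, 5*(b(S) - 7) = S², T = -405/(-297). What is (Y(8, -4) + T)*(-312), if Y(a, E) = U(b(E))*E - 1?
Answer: 693888/55 ≈ 12616.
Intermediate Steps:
T = 15/11 (T = -405*(-1/297) = 15/11 ≈ 1.3636)
b(S) = 7 + S²/5
Y(a, E) = -1 + E*(7 + E²/5) (Y(a, E) = (7 + E²/5)*E - 1 = E*(7 + E²/5) - 1 = -1 + E*(7 + E²/5))
(Y(8, -4) + T)*(-312) = ((-1 + (⅕)*(-4)*(35 + (-4)²)) + 15/11)*(-312) = ((-1 + (⅕)*(-4)*(35 + 16)) + 15/11)*(-312) = ((-1 + (⅕)*(-4)*51) + 15/11)*(-312) = ((-1 - 204/5) + 15/11)*(-312) = (-209/5 + 15/11)*(-312) = -2224/55*(-312) = 693888/55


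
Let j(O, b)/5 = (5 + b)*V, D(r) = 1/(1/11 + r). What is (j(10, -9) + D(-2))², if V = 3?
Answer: 1615441/441 ≈ 3663.1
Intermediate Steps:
D(r) = 1/(1/11 + r)
j(O, b) = 75 + 15*b (j(O, b) = 5*((5 + b)*3) = 5*(15 + 3*b) = 75 + 15*b)
(j(10, -9) + D(-2))² = ((75 + 15*(-9)) + 11/(1 + 11*(-2)))² = ((75 - 135) + 11/(1 - 22))² = (-60 + 11/(-21))² = (-60 + 11*(-1/21))² = (-60 - 11/21)² = (-1271/21)² = 1615441/441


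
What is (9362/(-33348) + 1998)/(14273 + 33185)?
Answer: 33309971/791314692 ≈ 0.042094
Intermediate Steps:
(9362/(-33348) + 1998)/(14273 + 33185) = (9362*(-1/33348) + 1998)/47458 = (-4681/16674 + 1998)*(1/47458) = (33309971/16674)*(1/47458) = 33309971/791314692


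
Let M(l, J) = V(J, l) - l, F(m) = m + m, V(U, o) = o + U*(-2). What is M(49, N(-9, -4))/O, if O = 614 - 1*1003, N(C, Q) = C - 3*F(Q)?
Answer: 30/389 ≈ 0.077121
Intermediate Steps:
V(U, o) = o - 2*U
F(m) = 2*m
N(C, Q) = C - 6*Q
M(l, J) = -2*J (M(l, J) = (l - 2*J) - l = -2*J)
O = -389 (O = 614 - 1003 = -389)
M(49, N(-9, -4))/O = -2*(-9 - 6*(-4))/(-389) = -2*(-9 + 24)*(-1/389) = -2*15*(-1/389) = -30*(-1/389) = 30/389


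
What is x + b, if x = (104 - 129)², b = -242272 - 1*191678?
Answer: -433325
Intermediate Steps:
b = -433950 (b = -242272 - 191678 = -433950)
x = 625 (x = (-25)² = 625)
x + b = 625 - 433950 = -433325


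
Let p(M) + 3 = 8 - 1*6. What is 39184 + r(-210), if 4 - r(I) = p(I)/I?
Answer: 8229479/210 ≈ 39188.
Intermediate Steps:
p(M) = -1 (p(M) = -3 + (8 - 1*6) = -3 + (8 - 6) = -3 + 2 = -1)
r(I) = 4 + 1/I (r(I) = 4 - (-1)/I = 4 + 1/I)
39184 + r(-210) = 39184 + (4 + 1/(-210)) = 39184 + (4 - 1/210) = 39184 + 839/210 = 8229479/210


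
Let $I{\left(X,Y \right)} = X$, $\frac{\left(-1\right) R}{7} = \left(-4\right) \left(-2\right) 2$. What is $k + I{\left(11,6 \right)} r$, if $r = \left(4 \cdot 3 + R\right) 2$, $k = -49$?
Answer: $-2249$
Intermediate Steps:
$R = -112$ ($R = - 7 \left(-4\right) \left(-2\right) 2 = - 7 \cdot 8 \cdot 2 = \left(-7\right) 16 = -112$)
$r = -200$ ($r = \left(4 \cdot 3 - 112\right) 2 = \left(12 - 112\right) 2 = \left(-100\right) 2 = -200$)
$k + I{\left(11,6 \right)} r = -49 + 11 \left(-200\right) = -49 - 2200 = -2249$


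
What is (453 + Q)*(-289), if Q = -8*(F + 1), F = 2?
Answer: -123981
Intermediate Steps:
Q = -24 (Q = -8*(2 + 1) = -8*3 = -24)
(453 + Q)*(-289) = (453 - 24)*(-289) = 429*(-289) = -123981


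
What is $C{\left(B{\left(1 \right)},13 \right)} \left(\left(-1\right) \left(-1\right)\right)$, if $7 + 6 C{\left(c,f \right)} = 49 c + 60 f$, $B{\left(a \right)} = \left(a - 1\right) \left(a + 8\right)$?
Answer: $\frac{773}{6} \approx 128.83$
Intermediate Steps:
$B{\left(a \right)} = \left(-1 + a\right) \left(8 + a\right)$
$C{\left(c,f \right)} = - \frac{7}{6} + 10 f + \frac{49 c}{6}$ ($C{\left(c,f \right)} = - \frac{7}{6} + \frac{49 c + 60 f}{6} = - \frac{7}{6} + \left(10 f + \frac{49 c}{6}\right) = - \frac{7}{6} + 10 f + \frac{49 c}{6}$)
$C{\left(B{\left(1 \right)},13 \right)} \left(\left(-1\right) \left(-1\right)\right) = \left(- \frac{7}{6} + 10 \cdot 13 + \frac{49 \left(-8 + 1^{2} + 7 \cdot 1\right)}{6}\right) \left(\left(-1\right) \left(-1\right)\right) = \left(- \frac{7}{6} + 130 + \frac{49 \left(-8 + 1 + 7\right)}{6}\right) 1 = \left(- \frac{7}{6} + 130 + \frac{49}{6} \cdot 0\right) 1 = \left(- \frac{7}{6} + 130 + 0\right) 1 = \frac{773}{6} \cdot 1 = \frac{773}{6}$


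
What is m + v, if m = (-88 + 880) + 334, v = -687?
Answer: 439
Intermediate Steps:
m = 1126 (m = 792 + 334 = 1126)
m + v = 1126 - 687 = 439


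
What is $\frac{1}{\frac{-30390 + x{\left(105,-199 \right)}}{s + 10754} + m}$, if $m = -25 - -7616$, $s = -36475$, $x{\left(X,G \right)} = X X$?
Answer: $\frac{25721}{195267476} \approx 0.00013172$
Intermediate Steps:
$x{\left(X,G \right)} = X^{2}$
$m = 7591$ ($m = -25 + 7616 = 7591$)
$\frac{1}{\frac{-30390 + x{\left(105,-199 \right)}}{s + 10754} + m} = \frac{1}{\frac{-30390 + 105^{2}}{-36475 + 10754} + 7591} = \frac{1}{\frac{-30390 + 11025}{-25721} + 7591} = \frac{1}{\left(-19365\right) \left(- \frac{1}{25721}\right) + 7591} = \frac{1}{\frac{19365}{25721} + 7591} = \frac{1}{\frac{195267476}{25721}} = \frac{25721}{195267476}$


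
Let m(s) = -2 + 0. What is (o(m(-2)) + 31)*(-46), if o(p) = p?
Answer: -1334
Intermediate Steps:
m(s) = -2
(o(m(-2)) + 31)*(-46) = (-2 + 31)*(-46) = 29*(-46) = -1334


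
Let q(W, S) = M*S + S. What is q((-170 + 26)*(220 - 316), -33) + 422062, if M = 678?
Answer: 399655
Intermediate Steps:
q(W, S) = 679*S (q(W, S) = 678*S + S = 679*S)
q((-170 + 26)*(220 - 316), -33) + 422062 = 679*(-33) + 422062 = -22407 + 422062 = 399655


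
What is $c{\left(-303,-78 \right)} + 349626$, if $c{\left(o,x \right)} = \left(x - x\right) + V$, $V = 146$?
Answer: $349772$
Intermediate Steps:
$c{\left(o,x \right)} = 146$ ($c{\left(o,x \right)} = \left(x - x\right) + 146 = 0 + 146 = 146$)
$c{\left(-303,-78 \right)} + 349626 = 146 + 349626 = 349772$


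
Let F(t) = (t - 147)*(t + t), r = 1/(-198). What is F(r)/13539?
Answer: 29107/265391478 ≈ 0.00010968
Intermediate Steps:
r = -1/198 ≈ -0.0050505
F(t) = 2*t*(-147 + t) (F(t) = (-147 + t)*(2*t) = 2*t*(-147 + t))
F(r)/13539 = (2*(-1/198)*(-147 - 1/198))/13539 = (2*(-1/198)*(-29107/198))*(1/13539) = (29107/19602)*(1/13539) = 29107/265391478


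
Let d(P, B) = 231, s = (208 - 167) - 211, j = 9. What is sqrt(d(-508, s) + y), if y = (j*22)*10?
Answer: sqrt(2211) ≈ 47.021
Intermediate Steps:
s = -170 (s = 41 - 211 = -170)
y = 1980 (y = (9*22)*10 = 198*10 = 1980)
sqrt(d(-508, s) + y) = sqrt(231 + 1980) = sqrt(2211)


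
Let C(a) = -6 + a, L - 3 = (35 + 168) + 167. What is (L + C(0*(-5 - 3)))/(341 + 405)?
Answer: 367/746 ≈ 0.49196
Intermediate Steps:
L = 373 (L = 3 + ((35 + 168) + 167) = 3 + (203 + 167) = 3 + 370 = 373)
(L + C(0*(-5 - 3)))/(341 + 405) = (373 + (-6 + 0*(-5 - 3)))/(341 + 405) = (373 + (-6 + 0*(-8)))/746 = (373 + (-6 + 0))*(1/746) = (373 - 6)*(1/746) = 367*(1/746) = 367/746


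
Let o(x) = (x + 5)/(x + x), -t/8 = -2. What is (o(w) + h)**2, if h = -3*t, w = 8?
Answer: 570025/256 ≈ 2226.7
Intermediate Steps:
t = 16 (t = -8*(-2) = 16)
h = -48 (h = -3*16 = -48)
o(x) = (5 + x)/(2*x) (o(x) = (5 + x)/((2*x)) = (5 + x)*(1/(2*x)) = (5 + x)/(2*x))
(o(w) + h)**2 = ((1/2)*(5 + 8)/8 - 48)**2 = ((1/2)*(1/8)*13 - 48)**2 = (13/16 - 48)**2 = (-755/16)**2 = 570025/256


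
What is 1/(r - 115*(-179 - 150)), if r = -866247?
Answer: -1/828412 ≈ -1.2071e-6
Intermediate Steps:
1/(r - 115*(-179 - 150)) = 1/(-866247 - 115*(-179 - 150)) = 1/(-866247 - 115*(-329)) = 1/(-866247 + 37835) = 1/(-828412) = -1/828412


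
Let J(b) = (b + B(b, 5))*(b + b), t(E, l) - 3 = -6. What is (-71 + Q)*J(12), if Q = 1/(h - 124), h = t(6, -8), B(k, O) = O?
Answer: -3679344/127 ≈ -28971.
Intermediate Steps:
t(E, l) = -3 (t(E, l) = 3 - 6 = -3)
h = -3
J(b) = 2*b*(5 + b) (J(b) = (b + 5)*(b + b) = (5 + b)*(2*b) = 2*b*(5 + b))
Q = -1/127 (Q = 1/(-3 - 124) = 1/(-127) = -1/127 ≈ -0.0078740)
(-71 + Q)*J(12) = (-71 - 1/127)*(2*12*(5 + 12)) = -18036*12*17/127 = -9018/127*408 = -3679344/127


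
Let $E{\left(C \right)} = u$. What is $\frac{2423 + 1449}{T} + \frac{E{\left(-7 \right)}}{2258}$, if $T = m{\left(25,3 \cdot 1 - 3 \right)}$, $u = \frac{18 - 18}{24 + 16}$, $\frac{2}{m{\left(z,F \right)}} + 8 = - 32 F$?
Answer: $-15488$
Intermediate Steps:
$m{\left(z,F \right)} = \frac{2}{-8 - 32 F}$
$u = 0$ ($u = \frac{0}{40} = 0 \cdot \frac{1}{40} = 0$)
$E{\left(C \right)} = 0$
$T = - \frac{1}{4}$ ($T = - \frac{1}{4 + 16 \left(3 \cdot 1 - 3\right)} = - \frac{1}{4 + 16 \left(3 - 3\right)} = - \frac{1}{4 + 16 \cdot 0} = - \frac{1}{4 + 0} = - \frac{1}{4} \approx -0.25$)
$\frac{2423 + 1449}{T} + \frac{E{\left(-7 \right)}}{2258} = \frac{2423 + 1449}{- \frac{1}{4}} + \frac{0}{2258} = 3872 \left(-4\right) + 0 \cdot \frac{1}{2258} = -15488 + 0 = -15488$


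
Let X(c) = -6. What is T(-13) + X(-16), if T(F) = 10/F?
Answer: -88/13 ≈ -6.7692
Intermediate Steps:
T(-13) + X(-16) = 10/(-13) - 6 = 10*(-1/13) - 6 = -10/13 - 6 = -88/13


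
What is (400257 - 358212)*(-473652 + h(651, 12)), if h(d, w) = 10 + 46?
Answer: -19912343820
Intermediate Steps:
h(d, w) = 56
(400257 - 358212)*(-473652 + h(651, 12)) = (400257 - 358212)*(-473652 + 56) = 42045*(-473596) = -19912343820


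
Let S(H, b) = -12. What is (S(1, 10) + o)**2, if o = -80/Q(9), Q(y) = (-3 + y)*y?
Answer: 132496/729 ≈ 181.75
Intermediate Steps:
Q(y) = y*(-3 + y)
o = -40/27 (o = -80*1/(9*(-3 + 9)) = -80/(9*6) = -80/54 = -80*1/54 = -40/27 ≈ -1.4815)
(S(1, 10) + o)**2 = (-12 - 40/27)**2 = (-364/27)**2 = 132496/729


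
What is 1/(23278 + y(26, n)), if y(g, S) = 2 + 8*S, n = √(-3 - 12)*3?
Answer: 97/2258196 - I*√15/22581960 ≈ 4.2955e-5 - 1.7151e-7*I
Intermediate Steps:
n = 3*I*√15 (n = √(-15)*3 = (I*√15)*3 = 3*I*√15 ≈ 11.619*I)
1/(23278 + y(26, n)) = 1/(23278 + (2 + 8*(3*I*√15))) = 1/(23278 + (2 + 24*I*√15)) = 1/(23280 + 24*I*√15)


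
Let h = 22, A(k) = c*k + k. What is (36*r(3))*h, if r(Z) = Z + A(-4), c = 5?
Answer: -16632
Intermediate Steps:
A(k) = 6*k (A(k) = 5*k + k = 6*k)
r(Z) = -24 + Z (r(Z) = Z + 6*(-4) = Z - 24 = -24 + Z)
(36*r(3))*h = (36*(-24 + 3))*22 = (36*(-21))*22 = -756*22 = -16632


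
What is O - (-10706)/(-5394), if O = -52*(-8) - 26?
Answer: 1046477/2697 ≈ 388.02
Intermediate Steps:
O = 390 (O = 416 - 26 = 390)
O - (-10706)/(-5394) = 390 - (-10706)/(-5394) = 390 - (-10706)*(-1)/5394 = 390 - 1*5353/2697 = 390 - 5353/2697 = 1046477/2697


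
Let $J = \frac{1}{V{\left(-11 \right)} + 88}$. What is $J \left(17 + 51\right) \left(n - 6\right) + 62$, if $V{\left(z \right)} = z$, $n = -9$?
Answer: $\frac{3754}{77} \approx 48.753$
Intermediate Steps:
$J = \frac{1}{77}$ ($J = \frac{1}{-11 + 88} = \frac{1}{77} \approx 0.012987$)
$J \left(17 + 51\right) \left(n - 6\right) + 62 = \frac{\left(17 + 51\right) \left(-9 - 6\right)}{77} + 62 = \frac{68 \left(-15\right)}{77} + 62 = \frac{1}{77} \left(-1020\right) + 62 = - \frac{1020}{77} + 62 = \frac{3754}{77}$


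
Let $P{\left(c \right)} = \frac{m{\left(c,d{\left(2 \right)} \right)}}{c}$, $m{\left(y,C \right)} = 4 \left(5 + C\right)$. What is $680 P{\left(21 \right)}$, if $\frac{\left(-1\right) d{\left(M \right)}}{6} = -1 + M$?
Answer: $- \frac{2720}{21} \approx -129.52$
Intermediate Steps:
$d{\left(M \right)} = 6 - 6 M$ ($d{\left(M \right)} = - 6 \left(-1 + M\right) = 6 - 6 M$)
$m{\left(y,C \right)} = 20 + 4 C$
$P{\left(c \right)} = - \frac{4}{c}$ ($P{\left(c \right)} = \frac{20 + 4 \left(6 - 12\right)}{c} = \frac{20 + 4 \left(-6\right)}{c} = \frac{20 - 24}{c} = - \frac{4}{c}$)
$680 P{\left(21 \right)} = 680 \left(- \frac{4}{21}\right) = - \frac{2720}{21}$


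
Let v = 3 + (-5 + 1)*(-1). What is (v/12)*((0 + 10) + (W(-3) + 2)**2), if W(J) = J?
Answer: 77/12 ≈ 6.4167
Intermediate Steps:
v = 7 (v = 3 - 4*(-1) = 3 + 4 = 7)
(v/12)*((0 + 10) + (W(-3) + 2)**2) = (7/12)*((0 + 10) + (-3 + 2)**2) = ((1/12)*7)*(10 + (-1)**2) = 7*(10 + 1)/12 = (7/12)*11 = 77/12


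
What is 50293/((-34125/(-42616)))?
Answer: 306183784/4875 ≈ 62807.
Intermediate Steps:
50293/((-34125/(-42616))) = 50293/((-34125*(-1/42616))) = 50293/(4875/6088) = 50293*(6088/4875) = 306183784/4875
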